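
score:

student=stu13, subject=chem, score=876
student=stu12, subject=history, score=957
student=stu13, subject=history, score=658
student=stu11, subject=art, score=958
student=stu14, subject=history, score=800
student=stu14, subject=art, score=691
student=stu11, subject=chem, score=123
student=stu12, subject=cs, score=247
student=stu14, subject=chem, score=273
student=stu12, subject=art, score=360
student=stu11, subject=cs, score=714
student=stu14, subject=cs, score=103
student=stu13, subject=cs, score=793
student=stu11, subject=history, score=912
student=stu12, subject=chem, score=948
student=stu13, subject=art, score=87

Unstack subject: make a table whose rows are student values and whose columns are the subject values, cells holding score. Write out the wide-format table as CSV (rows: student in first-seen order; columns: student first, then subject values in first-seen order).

student,chem,history,art,cs
stu13,876,658,87,793
stu12,948,957,360,247
stu11,123,912,958,714
stu14,273,800,691,103

Columns: student plus the 4 distinct subject values (chem, history, art, cs).
For example, row stu13 column chem takes score=876 from the long row (stu13, chem).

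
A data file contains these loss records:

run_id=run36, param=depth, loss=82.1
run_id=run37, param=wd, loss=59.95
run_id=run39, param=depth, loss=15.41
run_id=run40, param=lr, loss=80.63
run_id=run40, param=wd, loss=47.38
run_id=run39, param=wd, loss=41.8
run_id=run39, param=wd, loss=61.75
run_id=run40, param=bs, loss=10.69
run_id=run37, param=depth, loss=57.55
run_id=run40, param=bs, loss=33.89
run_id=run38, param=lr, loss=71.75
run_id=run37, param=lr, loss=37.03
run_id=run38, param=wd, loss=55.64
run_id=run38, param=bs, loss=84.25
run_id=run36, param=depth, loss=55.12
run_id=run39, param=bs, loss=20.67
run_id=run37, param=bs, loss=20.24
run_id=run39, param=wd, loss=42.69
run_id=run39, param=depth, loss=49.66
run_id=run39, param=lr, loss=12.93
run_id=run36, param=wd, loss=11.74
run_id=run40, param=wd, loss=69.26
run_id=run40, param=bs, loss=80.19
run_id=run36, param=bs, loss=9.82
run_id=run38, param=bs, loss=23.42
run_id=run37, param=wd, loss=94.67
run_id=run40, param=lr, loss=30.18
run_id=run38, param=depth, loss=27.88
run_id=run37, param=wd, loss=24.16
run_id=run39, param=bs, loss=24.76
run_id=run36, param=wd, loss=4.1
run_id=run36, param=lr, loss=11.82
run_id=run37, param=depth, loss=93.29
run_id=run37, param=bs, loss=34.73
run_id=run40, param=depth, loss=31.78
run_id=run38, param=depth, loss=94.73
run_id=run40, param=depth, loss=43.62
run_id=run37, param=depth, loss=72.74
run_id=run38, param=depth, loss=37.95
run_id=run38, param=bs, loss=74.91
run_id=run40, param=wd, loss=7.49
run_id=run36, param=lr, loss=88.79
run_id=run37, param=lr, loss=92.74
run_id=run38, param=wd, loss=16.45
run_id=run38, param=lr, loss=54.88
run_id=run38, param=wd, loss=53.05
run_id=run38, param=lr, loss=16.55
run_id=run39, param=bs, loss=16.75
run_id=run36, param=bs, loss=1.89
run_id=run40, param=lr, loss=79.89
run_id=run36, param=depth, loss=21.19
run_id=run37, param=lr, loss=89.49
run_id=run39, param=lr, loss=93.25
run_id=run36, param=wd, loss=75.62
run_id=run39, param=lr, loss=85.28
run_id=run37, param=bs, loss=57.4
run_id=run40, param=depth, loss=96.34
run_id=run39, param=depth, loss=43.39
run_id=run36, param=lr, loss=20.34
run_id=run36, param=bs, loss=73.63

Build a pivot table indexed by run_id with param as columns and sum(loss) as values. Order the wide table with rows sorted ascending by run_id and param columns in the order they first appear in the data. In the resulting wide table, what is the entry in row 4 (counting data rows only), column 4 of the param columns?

With rows sorted ascending by run_id, row 4 is run_id=run39. param columns in first-appearance order: depth, wd, lr, bs; column 4 is bs.
Long rows with run_id=run39, param=bs: 20.67 + 24.76 + 16.75 = 62.18.

62.18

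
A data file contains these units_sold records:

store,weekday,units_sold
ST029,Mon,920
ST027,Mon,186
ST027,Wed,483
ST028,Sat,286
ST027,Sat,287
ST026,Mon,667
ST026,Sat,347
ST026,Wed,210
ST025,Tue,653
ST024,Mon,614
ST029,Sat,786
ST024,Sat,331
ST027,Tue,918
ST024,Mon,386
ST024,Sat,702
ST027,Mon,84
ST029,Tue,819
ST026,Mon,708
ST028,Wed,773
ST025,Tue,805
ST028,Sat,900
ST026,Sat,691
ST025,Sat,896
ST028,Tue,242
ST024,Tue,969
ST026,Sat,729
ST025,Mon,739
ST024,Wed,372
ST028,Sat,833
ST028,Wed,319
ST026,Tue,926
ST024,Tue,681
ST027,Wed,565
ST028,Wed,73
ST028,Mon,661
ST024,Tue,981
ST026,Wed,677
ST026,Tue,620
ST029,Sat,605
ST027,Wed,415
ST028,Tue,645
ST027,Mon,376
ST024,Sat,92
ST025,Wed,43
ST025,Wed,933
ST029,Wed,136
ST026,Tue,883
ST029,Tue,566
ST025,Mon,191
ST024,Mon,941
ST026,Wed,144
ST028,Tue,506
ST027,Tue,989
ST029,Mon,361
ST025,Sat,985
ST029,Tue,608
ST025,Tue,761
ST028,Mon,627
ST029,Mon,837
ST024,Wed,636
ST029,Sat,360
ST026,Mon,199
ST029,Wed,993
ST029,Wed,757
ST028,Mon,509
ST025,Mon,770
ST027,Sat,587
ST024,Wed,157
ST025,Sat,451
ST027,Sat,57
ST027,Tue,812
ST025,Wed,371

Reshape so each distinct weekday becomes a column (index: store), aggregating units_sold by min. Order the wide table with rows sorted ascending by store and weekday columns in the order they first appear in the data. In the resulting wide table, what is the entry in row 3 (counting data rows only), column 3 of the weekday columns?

With rows sorted ascending by store, row 3 is store=ST026. weekday columns in first-appearance order: Mon, Wed, Sat, Tue; column 3 is Sat.
Long rows with store=ST026, weekday=Sat: min(347, 691, 729) = 347.

347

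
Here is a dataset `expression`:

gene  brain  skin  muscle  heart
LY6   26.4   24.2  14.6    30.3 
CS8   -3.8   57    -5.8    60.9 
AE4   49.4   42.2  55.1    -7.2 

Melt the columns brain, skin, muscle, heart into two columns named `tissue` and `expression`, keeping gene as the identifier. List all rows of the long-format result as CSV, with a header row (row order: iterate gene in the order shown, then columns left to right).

gene,tissue,expression
LY6,brain,26.4
LY6,skin,24.2
LY6,muscle,14.6
LY6,heart,30.3
CS8,brain,-3.8
CS8,skin,57
CS8,muscle,-5.8
CS8,heart,60.9
AE4,brain,49.4
AE4,skin,42.2
AE4,muscle,55.1
AE4,heart,-7.2

Each (gene, column) pair becomes one row: 3 × 4 = 12 rows.
For example, (LY6, brain) → expression=26.4.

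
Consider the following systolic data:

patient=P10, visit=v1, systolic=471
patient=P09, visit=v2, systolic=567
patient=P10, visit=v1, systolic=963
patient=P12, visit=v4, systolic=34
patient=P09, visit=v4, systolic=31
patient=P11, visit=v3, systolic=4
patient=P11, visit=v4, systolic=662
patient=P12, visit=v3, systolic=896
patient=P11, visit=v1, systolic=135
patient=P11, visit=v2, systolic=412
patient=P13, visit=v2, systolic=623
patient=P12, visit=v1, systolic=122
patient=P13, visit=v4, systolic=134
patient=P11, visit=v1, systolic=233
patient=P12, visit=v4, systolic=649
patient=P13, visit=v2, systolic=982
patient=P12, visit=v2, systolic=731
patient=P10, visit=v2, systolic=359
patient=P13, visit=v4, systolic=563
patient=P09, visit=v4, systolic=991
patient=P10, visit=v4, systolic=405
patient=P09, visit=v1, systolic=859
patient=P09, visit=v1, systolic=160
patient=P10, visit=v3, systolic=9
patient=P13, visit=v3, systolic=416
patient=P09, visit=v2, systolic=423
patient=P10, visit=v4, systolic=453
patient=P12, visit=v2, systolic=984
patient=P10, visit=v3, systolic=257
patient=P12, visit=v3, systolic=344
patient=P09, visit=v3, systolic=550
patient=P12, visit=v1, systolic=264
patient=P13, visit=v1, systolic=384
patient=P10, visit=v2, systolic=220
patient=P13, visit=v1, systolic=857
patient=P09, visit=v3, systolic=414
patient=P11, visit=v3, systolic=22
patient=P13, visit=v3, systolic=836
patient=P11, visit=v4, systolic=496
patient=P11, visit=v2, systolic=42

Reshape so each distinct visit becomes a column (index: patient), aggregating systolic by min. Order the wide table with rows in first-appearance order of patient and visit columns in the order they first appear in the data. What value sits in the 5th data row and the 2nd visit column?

With rows in first-appearance order of patient, row 5 is patient=P13. visit columns in first-appearance order: v1, v2, v4, v3; column 2 is v2.
Long rows with patient=P13, visit=v2: min(623, 982) = 623.

623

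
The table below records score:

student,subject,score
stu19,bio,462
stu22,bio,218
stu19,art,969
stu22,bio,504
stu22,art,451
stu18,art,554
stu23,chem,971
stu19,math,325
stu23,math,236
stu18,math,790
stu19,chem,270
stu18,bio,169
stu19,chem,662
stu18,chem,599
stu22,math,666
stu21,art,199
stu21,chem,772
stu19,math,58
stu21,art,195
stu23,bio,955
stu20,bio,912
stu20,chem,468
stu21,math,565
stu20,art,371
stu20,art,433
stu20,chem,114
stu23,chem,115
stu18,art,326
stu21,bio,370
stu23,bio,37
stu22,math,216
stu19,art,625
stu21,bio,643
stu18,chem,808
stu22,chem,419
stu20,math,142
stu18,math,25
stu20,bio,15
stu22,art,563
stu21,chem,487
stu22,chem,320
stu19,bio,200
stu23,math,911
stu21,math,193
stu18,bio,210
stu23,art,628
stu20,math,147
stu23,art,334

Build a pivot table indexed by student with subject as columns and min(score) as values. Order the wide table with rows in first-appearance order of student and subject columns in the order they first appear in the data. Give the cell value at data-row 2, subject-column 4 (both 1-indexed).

216

With rows in first-appearance order of student, row 2 is student=stu22. subject columns in first-appearance order: bio, art, chem, math; column 4 is math.
Long rows with student=stu22, subject=math: min(666, 216) = 216.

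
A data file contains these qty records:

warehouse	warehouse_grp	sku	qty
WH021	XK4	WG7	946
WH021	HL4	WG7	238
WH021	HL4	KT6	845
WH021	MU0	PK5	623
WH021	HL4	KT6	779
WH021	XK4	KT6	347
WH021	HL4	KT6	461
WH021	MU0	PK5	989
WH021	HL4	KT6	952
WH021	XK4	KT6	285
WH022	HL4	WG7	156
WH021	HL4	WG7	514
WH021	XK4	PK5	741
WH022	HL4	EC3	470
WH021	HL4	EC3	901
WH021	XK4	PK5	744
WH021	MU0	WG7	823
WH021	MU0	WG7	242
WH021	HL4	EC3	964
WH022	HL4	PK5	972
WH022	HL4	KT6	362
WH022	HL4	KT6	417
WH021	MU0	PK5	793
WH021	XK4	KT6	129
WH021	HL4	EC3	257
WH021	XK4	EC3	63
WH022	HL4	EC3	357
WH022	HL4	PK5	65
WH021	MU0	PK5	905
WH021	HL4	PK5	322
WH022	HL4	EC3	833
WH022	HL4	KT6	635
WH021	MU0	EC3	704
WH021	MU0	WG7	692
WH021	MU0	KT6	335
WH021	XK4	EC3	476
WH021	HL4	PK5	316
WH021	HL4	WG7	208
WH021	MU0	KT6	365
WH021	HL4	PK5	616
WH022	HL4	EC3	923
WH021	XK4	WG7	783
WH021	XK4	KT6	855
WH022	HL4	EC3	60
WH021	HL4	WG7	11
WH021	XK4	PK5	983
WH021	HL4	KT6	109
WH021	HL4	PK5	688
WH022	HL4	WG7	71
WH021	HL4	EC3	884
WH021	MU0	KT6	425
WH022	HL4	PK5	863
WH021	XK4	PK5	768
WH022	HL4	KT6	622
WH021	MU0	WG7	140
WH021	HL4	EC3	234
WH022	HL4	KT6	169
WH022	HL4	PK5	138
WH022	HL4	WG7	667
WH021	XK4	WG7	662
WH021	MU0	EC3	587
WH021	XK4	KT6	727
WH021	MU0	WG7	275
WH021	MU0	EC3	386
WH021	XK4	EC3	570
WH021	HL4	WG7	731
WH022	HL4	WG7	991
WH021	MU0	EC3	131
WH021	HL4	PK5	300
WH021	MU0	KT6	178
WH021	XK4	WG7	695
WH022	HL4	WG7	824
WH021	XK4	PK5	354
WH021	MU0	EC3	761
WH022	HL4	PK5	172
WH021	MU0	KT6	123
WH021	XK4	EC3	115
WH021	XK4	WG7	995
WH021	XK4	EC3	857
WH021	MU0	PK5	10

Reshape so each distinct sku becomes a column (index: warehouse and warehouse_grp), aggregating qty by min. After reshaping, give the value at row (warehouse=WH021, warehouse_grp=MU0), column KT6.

123

Rows with warehouse=WH021, warehouse_grp=MU0 and sku=KT6: qty values are 335, 365, 425, 178, 123.
min(335, 365, 425, 178, 123) = 123.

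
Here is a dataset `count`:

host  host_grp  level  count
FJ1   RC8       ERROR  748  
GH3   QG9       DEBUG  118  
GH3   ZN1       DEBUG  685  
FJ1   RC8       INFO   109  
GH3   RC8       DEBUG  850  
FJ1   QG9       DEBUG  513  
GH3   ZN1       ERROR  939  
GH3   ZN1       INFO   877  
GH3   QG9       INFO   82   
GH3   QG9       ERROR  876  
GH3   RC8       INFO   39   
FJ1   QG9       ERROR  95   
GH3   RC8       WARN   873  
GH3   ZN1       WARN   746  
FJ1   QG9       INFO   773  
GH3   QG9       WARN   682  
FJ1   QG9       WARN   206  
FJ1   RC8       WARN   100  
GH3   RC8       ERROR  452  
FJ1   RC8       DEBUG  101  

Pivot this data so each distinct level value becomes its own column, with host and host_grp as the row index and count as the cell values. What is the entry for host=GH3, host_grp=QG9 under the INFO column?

82

Wide layout: rows indexed by host and host_grp, columns are the 4 distinct level values (ERROR, DEBUG, INFO, WARN).
Cell (host=GH3, host_grp=QG9, level=INFO) draws from the long row where host=GH3, host_grp=QG9 and level=INFO, which has count=82.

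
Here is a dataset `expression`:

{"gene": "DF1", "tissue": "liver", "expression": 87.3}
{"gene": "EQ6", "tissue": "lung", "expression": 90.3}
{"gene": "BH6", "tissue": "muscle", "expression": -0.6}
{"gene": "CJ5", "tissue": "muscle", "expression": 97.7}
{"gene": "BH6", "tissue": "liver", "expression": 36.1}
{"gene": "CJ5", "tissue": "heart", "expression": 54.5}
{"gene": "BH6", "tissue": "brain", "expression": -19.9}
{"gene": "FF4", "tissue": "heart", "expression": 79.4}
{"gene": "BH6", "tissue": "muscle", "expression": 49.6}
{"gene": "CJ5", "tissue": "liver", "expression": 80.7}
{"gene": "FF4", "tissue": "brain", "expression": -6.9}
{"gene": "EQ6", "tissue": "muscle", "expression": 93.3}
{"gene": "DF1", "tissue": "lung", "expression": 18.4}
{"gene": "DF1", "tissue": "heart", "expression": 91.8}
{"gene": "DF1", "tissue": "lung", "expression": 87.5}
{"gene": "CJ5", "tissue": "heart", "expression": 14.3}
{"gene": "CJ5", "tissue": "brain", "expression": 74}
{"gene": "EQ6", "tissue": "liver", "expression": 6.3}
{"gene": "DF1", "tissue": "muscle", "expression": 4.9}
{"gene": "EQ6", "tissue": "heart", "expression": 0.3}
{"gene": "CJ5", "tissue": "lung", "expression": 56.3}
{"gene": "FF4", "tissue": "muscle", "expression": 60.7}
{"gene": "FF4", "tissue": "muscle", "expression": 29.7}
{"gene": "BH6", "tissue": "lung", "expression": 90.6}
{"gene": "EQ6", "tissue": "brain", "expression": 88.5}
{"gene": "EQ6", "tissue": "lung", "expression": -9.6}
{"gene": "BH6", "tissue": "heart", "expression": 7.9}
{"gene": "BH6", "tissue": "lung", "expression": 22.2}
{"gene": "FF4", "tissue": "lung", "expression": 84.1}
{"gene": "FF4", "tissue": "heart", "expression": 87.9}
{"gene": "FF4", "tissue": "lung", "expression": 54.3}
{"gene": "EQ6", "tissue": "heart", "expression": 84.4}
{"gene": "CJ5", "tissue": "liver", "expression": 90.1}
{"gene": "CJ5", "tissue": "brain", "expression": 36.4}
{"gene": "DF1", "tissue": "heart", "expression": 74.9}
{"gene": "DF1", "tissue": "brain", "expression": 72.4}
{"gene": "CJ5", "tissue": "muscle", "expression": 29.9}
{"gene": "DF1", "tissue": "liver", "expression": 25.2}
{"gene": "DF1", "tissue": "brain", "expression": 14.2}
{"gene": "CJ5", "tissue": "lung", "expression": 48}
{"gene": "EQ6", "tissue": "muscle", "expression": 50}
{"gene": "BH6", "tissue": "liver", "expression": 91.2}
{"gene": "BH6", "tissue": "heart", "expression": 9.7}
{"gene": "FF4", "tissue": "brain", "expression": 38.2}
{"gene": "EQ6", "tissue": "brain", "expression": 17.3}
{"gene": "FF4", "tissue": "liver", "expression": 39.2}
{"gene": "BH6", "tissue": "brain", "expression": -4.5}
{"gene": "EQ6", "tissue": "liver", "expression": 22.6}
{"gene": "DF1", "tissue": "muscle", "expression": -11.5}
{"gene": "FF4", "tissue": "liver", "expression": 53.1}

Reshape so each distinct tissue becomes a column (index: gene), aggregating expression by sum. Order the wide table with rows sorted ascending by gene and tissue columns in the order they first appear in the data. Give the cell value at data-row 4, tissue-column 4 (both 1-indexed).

84.7

With rows sorted ascending by gene, row 4 is gene=EQ6. tissue columns in first-appearance order: liver, lung, muscle, heart, brain; column 4 is heart.
Long rows with gene=EQ6, tissue=heart: 0.3 + 84.4 = 84.7.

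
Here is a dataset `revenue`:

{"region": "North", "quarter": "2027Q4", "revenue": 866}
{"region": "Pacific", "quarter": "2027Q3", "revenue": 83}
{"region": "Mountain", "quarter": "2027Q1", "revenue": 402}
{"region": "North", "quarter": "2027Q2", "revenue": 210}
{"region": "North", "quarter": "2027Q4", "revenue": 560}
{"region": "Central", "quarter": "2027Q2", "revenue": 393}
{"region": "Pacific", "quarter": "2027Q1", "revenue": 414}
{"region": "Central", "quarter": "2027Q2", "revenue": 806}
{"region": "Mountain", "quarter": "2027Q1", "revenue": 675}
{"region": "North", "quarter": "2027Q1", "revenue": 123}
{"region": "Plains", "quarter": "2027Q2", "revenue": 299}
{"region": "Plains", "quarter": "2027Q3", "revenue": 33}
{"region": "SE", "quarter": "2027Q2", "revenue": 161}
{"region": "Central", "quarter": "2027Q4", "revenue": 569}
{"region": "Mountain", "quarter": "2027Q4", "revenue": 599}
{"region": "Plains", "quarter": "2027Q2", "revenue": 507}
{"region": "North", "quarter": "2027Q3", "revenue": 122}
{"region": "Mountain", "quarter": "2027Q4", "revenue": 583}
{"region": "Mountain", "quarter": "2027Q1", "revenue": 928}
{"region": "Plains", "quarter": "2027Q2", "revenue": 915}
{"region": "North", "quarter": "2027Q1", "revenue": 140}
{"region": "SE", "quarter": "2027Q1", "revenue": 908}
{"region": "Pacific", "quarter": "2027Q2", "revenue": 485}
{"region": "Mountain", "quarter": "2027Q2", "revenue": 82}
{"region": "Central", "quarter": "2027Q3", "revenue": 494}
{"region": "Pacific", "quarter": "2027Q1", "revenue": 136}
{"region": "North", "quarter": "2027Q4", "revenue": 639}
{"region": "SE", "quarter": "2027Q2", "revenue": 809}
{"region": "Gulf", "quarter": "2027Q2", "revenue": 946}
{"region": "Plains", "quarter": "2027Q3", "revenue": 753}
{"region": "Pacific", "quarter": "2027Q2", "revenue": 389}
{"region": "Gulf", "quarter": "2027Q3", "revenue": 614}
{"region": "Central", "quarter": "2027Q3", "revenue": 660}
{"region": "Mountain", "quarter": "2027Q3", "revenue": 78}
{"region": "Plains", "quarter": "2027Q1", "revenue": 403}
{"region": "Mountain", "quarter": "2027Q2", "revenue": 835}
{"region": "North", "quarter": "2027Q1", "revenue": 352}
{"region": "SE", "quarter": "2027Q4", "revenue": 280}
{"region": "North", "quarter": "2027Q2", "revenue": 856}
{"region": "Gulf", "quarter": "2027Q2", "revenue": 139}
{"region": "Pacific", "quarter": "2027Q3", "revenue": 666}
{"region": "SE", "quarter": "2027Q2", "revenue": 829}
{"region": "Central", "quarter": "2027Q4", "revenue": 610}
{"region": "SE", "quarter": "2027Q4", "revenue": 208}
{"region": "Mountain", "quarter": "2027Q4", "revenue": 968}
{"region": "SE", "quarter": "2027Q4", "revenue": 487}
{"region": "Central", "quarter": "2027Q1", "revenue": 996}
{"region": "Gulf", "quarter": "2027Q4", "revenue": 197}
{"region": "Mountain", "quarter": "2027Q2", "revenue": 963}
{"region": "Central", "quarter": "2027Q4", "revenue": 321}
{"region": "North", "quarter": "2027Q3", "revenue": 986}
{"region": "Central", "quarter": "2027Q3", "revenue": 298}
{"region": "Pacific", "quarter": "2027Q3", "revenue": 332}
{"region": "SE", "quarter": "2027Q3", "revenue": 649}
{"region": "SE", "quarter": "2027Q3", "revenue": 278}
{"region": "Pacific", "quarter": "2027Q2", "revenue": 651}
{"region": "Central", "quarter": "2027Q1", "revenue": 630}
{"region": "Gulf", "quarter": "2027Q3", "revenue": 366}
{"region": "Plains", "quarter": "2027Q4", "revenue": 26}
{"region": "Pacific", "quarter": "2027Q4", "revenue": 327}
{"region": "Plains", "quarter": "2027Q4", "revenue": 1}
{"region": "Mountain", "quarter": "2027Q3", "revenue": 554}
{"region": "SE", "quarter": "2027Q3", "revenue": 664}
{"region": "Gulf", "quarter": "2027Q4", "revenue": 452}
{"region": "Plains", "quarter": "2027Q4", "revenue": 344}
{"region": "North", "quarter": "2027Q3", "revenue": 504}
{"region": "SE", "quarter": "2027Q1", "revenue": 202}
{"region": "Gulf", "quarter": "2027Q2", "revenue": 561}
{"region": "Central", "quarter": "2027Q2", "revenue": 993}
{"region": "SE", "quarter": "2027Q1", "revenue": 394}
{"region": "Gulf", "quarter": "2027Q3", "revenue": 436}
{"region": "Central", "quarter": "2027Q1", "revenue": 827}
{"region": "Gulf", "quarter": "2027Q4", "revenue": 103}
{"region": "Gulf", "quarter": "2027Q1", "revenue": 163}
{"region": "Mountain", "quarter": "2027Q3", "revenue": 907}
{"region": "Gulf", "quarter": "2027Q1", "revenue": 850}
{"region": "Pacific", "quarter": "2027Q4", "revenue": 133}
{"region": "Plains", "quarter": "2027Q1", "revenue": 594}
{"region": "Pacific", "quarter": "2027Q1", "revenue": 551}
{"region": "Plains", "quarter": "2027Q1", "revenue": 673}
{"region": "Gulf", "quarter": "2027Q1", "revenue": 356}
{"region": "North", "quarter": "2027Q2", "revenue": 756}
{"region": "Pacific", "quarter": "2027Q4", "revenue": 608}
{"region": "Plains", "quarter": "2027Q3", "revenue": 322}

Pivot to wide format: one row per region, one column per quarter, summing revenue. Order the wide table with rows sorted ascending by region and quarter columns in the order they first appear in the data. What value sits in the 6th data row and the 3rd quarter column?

1670

With rows sorted ascending by region, row 6 is region=Plains. quarter columns in first-appearance order: 2027Q4, 2027Q3, 2027Q1, 2027Q2; column 3 is 2027Q1.
Long rows with region=Plains, quarter=2027Q1: 403 + 594 + 673 = 1670.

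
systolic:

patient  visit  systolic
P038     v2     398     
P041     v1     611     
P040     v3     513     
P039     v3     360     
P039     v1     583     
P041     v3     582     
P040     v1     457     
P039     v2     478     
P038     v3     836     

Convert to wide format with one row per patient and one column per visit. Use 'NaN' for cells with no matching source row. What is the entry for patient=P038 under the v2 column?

The long row with patient=P038, visit=v2 has systolic=398.

398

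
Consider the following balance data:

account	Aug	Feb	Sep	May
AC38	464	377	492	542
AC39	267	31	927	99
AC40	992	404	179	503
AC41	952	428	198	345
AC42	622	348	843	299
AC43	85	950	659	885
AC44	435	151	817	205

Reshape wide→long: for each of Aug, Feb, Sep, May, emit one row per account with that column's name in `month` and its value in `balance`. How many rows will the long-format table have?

7 account values × 4 melted columns = 28 rows.

28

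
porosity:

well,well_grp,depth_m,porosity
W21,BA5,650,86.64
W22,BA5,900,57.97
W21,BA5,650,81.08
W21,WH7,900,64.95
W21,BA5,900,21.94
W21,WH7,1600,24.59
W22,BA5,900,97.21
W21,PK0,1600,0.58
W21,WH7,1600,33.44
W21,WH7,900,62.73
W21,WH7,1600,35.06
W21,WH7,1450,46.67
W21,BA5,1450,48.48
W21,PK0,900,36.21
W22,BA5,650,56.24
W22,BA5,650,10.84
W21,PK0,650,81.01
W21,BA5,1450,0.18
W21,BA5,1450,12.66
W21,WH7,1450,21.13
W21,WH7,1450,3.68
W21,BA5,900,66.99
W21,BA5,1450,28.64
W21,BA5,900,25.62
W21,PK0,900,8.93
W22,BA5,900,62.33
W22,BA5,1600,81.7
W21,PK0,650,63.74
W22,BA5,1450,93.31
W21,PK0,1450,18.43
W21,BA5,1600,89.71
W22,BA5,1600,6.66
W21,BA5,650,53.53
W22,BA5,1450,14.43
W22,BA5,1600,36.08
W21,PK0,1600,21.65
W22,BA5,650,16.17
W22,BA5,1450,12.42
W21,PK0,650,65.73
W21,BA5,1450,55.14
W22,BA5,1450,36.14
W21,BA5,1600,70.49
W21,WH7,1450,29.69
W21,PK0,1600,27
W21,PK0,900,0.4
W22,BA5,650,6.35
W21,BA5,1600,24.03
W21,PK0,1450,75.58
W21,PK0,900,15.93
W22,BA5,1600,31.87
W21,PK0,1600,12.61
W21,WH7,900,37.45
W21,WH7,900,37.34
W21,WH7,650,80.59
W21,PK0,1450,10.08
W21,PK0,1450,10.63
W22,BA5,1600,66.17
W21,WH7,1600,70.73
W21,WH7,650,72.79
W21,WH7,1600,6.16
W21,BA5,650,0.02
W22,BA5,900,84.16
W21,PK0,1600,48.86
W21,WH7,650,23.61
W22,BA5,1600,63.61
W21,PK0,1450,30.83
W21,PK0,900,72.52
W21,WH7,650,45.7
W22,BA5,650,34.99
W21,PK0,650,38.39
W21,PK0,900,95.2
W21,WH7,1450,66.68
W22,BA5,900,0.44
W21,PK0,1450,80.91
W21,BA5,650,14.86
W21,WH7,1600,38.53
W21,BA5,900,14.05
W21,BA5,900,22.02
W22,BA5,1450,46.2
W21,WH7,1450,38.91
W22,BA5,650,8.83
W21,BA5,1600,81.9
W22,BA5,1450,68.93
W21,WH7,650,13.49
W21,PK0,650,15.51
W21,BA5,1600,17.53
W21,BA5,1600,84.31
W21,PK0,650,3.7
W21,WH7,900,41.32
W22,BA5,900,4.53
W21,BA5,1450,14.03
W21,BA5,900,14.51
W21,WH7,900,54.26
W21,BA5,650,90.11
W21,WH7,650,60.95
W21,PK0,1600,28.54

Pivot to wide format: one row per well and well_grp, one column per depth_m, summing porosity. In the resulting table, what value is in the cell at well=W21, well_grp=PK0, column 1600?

Rows with well=W21, well_grp=PK0 and depth_m=1600: porosity values are 0.58, 21.65, 27, 12.61, 48.86, 28.54.
0.58 + 21.65 + 27 + 12.61 + 48.86 + 28.54 = 139.24.

139.24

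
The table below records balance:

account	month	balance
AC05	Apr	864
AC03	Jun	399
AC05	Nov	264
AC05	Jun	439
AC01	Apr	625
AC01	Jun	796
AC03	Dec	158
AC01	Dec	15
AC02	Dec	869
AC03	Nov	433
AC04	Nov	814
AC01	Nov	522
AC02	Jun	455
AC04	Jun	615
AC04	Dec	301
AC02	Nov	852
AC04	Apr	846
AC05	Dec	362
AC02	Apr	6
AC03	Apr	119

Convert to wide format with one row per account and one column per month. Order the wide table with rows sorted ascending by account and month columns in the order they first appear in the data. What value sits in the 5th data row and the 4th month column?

362

With rows sorted ascending by account, row 5 is account=AC05. month columns in first-appearance order: Apr, Jun, Nov, Dec; column 4 is Dec.
Long rows with account=AC05, month=Dec: balance = 362.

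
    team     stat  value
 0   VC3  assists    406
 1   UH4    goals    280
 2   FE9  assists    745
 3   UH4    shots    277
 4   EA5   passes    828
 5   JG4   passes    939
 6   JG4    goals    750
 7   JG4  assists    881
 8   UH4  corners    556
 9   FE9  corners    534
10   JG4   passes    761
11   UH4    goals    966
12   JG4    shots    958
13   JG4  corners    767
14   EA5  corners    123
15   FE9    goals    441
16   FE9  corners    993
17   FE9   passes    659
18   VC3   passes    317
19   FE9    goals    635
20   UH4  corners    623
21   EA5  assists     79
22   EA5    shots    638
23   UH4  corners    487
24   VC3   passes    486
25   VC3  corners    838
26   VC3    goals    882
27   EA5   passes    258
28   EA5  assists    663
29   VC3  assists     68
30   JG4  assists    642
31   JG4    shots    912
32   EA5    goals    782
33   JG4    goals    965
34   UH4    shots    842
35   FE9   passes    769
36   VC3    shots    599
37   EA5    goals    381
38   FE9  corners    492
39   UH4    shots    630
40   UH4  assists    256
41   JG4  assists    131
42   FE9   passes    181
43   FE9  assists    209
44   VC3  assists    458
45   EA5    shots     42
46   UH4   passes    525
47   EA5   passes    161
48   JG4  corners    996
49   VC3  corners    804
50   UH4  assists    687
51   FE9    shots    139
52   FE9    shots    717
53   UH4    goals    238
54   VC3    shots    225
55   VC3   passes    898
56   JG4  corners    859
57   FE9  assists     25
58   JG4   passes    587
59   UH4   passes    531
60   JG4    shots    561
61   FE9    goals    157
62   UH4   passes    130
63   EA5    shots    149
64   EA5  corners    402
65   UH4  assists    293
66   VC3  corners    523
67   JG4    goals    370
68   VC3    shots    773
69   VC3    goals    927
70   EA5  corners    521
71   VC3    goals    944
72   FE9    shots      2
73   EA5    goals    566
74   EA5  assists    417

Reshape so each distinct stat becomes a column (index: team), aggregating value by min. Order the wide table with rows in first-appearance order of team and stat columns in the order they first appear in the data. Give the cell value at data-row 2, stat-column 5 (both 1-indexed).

With rows in first-appearance order of team, row 2 is team=UH4. stat columns in first-appearance order: assists, goals, shots, passes, corners; column 5 is corners.
Long rows with team=UH4, stat=corners: min(556, 623, 487) = 487.

487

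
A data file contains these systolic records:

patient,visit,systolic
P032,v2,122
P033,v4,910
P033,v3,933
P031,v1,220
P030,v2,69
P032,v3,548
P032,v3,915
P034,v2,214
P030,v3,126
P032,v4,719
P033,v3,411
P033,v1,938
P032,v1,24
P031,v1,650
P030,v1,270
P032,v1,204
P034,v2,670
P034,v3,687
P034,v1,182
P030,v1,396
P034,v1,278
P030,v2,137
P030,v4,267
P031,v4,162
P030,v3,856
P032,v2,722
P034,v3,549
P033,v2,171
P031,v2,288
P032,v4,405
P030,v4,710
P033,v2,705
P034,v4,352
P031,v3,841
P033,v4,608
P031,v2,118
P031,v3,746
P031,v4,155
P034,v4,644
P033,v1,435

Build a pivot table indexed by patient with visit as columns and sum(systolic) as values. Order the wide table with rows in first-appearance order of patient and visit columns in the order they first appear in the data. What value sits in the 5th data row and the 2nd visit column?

With rows in first-appearance order of patient, row 5 is patient=P034. visit columns in first-appearance order: v2, v4, v3, v1; column 2 is v4.
Long rows with patient=P034, visit=v4: 352 + 644 = 996.

996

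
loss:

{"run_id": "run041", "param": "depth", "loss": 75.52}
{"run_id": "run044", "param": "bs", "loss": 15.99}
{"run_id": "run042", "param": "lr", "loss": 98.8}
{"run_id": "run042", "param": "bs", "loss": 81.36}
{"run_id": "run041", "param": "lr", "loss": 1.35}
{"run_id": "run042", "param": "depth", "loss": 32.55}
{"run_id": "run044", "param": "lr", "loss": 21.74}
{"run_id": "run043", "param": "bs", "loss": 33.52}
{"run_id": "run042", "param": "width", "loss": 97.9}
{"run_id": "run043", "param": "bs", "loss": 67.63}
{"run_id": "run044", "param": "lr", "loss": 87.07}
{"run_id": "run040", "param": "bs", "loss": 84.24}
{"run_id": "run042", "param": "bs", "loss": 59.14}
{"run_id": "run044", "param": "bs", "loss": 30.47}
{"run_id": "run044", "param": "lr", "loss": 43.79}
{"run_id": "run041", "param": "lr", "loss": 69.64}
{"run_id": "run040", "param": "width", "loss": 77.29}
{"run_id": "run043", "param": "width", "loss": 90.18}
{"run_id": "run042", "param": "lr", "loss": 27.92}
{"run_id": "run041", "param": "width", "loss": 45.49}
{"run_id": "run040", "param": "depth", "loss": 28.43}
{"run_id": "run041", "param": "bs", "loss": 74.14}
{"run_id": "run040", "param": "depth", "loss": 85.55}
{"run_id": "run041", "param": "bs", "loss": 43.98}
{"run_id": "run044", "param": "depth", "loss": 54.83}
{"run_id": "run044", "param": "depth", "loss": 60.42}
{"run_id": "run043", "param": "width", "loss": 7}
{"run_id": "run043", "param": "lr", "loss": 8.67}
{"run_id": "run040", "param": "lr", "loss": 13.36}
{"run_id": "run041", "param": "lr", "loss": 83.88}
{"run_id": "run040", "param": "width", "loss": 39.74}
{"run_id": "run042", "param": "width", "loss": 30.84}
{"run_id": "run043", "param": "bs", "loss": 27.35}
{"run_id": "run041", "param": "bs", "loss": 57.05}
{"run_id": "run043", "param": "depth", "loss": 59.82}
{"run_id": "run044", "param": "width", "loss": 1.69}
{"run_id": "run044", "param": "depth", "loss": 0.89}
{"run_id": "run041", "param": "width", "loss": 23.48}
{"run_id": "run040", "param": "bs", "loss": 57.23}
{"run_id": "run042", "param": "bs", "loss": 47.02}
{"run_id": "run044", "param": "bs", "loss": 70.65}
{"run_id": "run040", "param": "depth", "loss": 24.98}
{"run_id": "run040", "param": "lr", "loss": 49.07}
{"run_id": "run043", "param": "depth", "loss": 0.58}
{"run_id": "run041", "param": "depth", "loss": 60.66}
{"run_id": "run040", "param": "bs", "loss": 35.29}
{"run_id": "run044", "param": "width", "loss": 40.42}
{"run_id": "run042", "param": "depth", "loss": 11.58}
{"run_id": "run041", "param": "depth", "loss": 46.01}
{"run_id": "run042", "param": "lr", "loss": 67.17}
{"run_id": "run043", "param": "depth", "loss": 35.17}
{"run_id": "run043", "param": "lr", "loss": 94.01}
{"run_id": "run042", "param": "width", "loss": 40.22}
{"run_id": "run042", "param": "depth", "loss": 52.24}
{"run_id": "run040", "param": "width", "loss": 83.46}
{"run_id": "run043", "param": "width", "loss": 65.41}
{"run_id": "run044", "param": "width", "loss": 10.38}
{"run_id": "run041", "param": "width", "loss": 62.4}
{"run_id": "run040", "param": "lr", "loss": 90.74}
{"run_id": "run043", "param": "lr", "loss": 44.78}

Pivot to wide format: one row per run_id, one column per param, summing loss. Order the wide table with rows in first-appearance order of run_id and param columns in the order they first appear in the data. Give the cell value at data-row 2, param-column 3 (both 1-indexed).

With rows in first-appearance order of run_id, row 2 is run_id=run044. param columns in first-appearance order: depth, bs, lr, width; column 3 is lr.
Long rows with run_id=run044, param=lr: 21.74 + 87.07 + 43.79 = 152.60.

152.60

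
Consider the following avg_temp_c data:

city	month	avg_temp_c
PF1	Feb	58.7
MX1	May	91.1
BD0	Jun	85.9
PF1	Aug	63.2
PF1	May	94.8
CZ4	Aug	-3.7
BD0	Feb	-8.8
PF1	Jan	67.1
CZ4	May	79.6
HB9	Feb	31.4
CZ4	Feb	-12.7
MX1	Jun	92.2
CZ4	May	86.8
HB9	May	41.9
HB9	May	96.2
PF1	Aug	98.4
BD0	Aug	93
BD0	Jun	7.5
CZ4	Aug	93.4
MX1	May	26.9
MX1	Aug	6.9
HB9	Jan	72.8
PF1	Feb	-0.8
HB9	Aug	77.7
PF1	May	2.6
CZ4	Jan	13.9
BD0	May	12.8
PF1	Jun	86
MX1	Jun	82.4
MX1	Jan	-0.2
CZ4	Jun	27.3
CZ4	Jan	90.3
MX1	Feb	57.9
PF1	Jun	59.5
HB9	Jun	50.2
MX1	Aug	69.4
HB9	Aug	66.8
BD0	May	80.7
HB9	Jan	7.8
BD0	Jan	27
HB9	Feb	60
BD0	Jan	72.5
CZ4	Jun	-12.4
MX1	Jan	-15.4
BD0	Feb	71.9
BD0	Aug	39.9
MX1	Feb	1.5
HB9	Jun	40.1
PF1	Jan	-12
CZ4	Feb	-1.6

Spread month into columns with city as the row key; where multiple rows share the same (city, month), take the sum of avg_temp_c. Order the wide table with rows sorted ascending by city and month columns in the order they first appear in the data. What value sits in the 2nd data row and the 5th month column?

104.2

With rows sorted ascending by city, row 2 is city=CZ4. month columns in first-appearance order: Feb, May, Jun, Aug, Jan; column 5 is Jan.
Long rows with city=CZ4, month=Jan: 13.9 + 90.3 = 104.2.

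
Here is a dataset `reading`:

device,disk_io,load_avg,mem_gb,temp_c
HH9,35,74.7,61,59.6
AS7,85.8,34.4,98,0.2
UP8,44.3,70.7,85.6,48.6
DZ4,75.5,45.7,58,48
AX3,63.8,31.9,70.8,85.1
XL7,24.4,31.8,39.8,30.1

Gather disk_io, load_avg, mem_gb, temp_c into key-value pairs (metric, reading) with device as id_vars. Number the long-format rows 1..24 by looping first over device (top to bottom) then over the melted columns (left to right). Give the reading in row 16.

24 rows total (6 × 4). Row 16: index ⌊(16-1)/4⌋ = 3 into device → DZ4; (16-1) mod 4 = 3 into the melted columns → temp_c.
So row 16 is (DZ4, temp_c, 48); reading = 48.

48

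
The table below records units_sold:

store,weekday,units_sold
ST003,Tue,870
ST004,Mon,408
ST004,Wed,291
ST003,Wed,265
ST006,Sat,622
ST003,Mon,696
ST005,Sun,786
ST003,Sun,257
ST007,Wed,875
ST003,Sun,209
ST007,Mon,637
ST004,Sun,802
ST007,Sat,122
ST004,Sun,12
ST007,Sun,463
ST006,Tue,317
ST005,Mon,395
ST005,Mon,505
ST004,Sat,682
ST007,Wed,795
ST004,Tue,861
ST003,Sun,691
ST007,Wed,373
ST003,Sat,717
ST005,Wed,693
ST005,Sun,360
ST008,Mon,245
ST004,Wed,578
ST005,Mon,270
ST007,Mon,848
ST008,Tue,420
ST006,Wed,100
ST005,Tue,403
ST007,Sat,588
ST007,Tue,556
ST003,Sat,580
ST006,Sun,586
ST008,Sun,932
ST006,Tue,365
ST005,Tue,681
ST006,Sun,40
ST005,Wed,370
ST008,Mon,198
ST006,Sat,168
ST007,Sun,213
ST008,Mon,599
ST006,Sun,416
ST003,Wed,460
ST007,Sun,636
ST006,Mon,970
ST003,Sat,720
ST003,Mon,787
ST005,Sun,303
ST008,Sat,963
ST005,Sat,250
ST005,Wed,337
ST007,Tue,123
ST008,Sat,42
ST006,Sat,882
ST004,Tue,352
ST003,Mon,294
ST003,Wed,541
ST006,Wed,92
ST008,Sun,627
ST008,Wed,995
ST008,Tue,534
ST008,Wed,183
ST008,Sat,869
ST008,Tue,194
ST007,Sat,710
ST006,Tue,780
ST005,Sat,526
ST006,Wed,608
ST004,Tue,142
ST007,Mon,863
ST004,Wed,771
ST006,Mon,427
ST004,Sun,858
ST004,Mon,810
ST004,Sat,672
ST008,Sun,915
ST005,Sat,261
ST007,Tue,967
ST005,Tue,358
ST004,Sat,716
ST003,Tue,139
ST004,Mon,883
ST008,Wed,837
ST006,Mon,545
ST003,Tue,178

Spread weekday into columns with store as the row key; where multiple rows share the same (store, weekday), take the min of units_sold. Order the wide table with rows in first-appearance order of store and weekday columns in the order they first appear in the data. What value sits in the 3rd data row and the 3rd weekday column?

With rows in first-appearance order of store, row 3 is store=ST006. weekday columns in first-appearance order: Tue, Mon, Wed, Sat, Sun; column 3 is Wed.
Long rows with store=ST006, weekday=Wed: min(100, 92, 608) = 92.

92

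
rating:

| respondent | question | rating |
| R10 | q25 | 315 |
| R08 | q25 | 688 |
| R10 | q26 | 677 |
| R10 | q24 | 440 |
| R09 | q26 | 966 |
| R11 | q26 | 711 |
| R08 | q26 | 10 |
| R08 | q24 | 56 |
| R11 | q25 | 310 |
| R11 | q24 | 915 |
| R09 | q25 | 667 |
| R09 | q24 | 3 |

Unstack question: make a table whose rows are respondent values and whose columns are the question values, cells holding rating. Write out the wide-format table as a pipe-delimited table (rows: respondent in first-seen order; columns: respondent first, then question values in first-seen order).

Columns: respondent plus the 3 distinct question values (q25, q26, q24).
For example, row R10 column q25 takes rating=315 from the long row (R10, q25).

| respondent | q25 | q26 | q24 |
| R10 | 315 | 677 | 440 |
| R08 | 688 | 10 | 56 |
| R09 | 667 | 966 | 3 |
| R11 | 310 | 711 | 915 |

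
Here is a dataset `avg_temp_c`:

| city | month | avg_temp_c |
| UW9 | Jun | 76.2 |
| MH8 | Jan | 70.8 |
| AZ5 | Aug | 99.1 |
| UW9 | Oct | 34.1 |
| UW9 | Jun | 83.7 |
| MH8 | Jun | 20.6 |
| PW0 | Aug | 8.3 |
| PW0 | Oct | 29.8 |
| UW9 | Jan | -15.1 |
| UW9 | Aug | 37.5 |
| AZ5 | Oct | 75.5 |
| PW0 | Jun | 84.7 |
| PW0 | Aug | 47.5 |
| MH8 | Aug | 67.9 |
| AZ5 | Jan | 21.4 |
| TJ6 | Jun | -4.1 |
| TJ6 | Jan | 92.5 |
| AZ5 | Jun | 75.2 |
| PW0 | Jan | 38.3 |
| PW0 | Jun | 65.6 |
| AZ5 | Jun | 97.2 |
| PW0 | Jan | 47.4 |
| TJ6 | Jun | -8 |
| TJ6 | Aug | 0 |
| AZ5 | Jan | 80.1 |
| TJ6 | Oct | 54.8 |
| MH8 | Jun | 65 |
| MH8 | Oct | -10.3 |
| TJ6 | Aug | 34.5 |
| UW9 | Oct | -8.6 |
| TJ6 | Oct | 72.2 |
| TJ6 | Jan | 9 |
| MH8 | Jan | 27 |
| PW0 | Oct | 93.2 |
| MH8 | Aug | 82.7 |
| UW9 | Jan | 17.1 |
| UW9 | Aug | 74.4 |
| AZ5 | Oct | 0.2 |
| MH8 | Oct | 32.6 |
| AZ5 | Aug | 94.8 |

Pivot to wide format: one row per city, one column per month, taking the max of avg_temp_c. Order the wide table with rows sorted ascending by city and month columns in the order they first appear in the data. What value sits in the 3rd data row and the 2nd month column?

47.4

With rows sorted ascending by city, row 3 is city=PW0. month columns in first-appearance order: Jun, Jan, Aug, Oct; column 2 is Jan.
Long rows with city=PW0, month=Jan: max(38.3, 47.4) = 47.4.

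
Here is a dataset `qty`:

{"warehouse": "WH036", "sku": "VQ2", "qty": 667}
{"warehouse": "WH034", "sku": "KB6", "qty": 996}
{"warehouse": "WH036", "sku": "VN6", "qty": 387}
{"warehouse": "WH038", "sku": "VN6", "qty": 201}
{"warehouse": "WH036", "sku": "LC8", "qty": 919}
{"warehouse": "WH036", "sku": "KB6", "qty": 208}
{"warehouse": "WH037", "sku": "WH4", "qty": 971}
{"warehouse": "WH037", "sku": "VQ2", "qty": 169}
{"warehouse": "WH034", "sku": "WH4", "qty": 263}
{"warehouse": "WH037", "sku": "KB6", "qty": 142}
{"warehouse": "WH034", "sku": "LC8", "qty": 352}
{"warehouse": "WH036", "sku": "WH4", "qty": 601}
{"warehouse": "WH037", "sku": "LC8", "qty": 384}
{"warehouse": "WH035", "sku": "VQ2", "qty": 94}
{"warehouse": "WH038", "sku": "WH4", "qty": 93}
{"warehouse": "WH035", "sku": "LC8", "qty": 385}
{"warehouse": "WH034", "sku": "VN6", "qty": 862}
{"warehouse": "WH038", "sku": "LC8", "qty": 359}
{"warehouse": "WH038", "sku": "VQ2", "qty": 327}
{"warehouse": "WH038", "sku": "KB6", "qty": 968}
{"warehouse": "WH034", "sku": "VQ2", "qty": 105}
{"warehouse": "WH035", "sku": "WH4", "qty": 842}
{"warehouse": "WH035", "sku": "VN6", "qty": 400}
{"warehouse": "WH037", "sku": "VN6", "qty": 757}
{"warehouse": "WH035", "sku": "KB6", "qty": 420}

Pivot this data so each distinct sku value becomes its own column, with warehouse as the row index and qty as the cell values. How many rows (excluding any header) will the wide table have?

5 distinct warehouse values → 5 rows.

5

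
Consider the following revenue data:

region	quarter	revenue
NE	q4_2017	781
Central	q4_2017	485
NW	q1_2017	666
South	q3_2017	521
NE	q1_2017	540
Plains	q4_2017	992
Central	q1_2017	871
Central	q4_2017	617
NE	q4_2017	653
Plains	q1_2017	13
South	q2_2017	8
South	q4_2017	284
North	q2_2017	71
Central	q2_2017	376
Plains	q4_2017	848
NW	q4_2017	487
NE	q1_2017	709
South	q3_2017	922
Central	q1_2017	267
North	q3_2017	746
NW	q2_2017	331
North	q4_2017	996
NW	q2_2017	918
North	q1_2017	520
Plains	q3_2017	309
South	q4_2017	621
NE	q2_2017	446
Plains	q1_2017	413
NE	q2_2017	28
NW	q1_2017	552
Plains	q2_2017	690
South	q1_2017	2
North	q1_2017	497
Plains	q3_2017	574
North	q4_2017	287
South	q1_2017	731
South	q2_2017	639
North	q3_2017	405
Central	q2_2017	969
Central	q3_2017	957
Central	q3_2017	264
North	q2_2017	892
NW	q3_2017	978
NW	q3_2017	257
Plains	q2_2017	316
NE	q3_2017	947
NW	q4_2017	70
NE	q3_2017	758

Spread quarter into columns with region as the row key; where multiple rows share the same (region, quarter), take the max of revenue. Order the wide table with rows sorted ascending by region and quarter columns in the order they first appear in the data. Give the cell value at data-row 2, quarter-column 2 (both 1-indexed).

With rows sorted ascending by region, row 2 is region=NE. quarter columns in first-appearance order: q4_2017, q1_2017, q3_2017, q2_2017; column 2 is q1_2017.
Long rows with region=NE, quarter=q1_2017: max(540, 709) = 709.

709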